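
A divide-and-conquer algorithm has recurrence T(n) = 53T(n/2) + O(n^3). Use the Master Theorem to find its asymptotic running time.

Master Theorem for T(n) = 53T(n/2) + O(n^3):

a = 53, b = 2, c = 3
log_b(a) = log_2(53) = 5.7279

Case 1: c = 3 < log_2(53) = 5.7279
T(n) = O(n^(log_2 53))

For T(n) = 53T(n/2) + O(n^3): log_2(53) = 5.7279. This is Case 1 of the Master Theorem (c < log_b(a), work dominated by leaves), giving O(n^(log_2 53)).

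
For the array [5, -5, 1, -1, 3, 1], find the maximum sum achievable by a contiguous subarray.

Using Kadane's algorithm on [5, -5, 1, -1, 3, 1]:

Scanning through the array:
Position 1 (value -5): max_ending_here = 0, max_so_far = 5
Position 2 (value 1): max_ending_here = 1, max_so_far = 5
Position 3 (value -1): max_ending_here = 0, max_so_far = 5
Position 4 (value 3): max_ending_here = 3, max_so_far = 5
Position 5 (value 1): max_ending_here = 4, max_so_far = 5

Maximum subarray: [5]
Maximum sum: 5

The maximum subarray is [5] with sum 5. This subarray runs from index 0 to index 0.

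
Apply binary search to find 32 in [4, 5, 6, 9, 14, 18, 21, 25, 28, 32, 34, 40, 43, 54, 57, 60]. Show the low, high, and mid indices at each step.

Binary search for 32 in [4, 5, 6, 9, 14, 18, 21, 25, 28, 32, 34, 40, 43, 54, 57, 60]:

lo=0, hi=15, mid=7, arr[mid]=25 -> 25 < 32, search right half
lo=8, hi=15, mid=11, arr[mid]=40 -> 40 > 32, search left half
lo=8, hi=10, mid=9, arr[mid]=32 -> Found target at index 9!

Binary search finds 32 at index 9 after 3 comparisons. The search repeatedly halves the search space by comparing with the middle element.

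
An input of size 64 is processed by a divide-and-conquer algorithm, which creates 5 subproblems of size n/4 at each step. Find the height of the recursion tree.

For divide and conquer with division factor 4:

Problem sizes at each level:
Level 0: 64
Level 1: 16
Level 2: 4
Level 3: 1

The root is level 0 and the size-1 base case is level 3 (the tree spans levels 0 through 3, i.e. 4 levels counting the root), so the depth is the number of divisions: log_4(64) = 3

The recursion tree depth is log_4(64) = 3. At each level, the problem size is divided by 4, so it takes 3 divisions to reduce to a base case of size 1. The algorithm makes 5 recursive calls at each level.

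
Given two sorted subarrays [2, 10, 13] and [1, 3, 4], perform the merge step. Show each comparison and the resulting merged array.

Merging process:

Compare 2 vs 1: take 1 from right. Merged: [1]
Compare 2 vs 3: take 2 from left. Merged: [1, 2]
Compare 10 vs 3: take 3 from right. Merged: [1, 2, 3]
Compare 10 vs 4: take 4 from right. Merged: [1, 2, 3, 4]
Append remaining from left: [10, 13]. Merged: [1, 2, 3, 4, 10, 13]

Final merged array: [1, 2, 3, 4, 10, 13]
Total comparisons: 4

The merged array is [1, 2, 3, 4, 10, 13], requiring 4 comparisons. The merge step runs in O(n) time where n is the total number of elements.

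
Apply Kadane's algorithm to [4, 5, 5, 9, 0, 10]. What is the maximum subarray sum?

Using Kadane's algorithm on [4, 5, 5, 9, 0, 10]:

Scanning through the array:
Position 1 (value 5): max_ending_here = 9, max_so_far = 9
Position 2 (value 5): max_ending_here = 14, max_so_far = 14
Position 3 (value 9): max_ending_here = 23, max_so_far = 23
Position 4 (value 0): max_ending_here = 23, max_so_far = 23
Position 5 (value 10): max_ending_here = 33, max_so_far = 33

Maximum subarray: [4, 5, 5, 9, 0, 10]
Maximum sum: 33

The maximum subarray is [4, 5, 5, 9, 0, 10] with sum 33. This subarray runs from index 0 to index 5.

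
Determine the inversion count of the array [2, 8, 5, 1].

Finding inversions in [2, 8, 5, 1]:

(0, 3): arr[0]=2 > arr[3]=1
(1, 2): arr[1]=8 > arr[2]=5
(1, 3): arr[1]=8 > arr[3]=1
(2, 3): arr[2]=5 > arr[3]=1

Total inversions: 4

The array has 4 inversion(s): (0,3), (1,2), (1,3), (2,3). Each pair (i,j) satisfies i < j and arr[i] > arr[j].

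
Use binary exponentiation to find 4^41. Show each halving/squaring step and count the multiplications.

Computing 4^41 by squaring (build up from 4^1; each line after the first costs one multiplication):

4^1 = 4
4^2 = (4^1)^2 = 4^2 = 16
4^4 = (4^2)^2 = 16^2 = 256
4^5 = 4 * 4^4 = 4 * 256 = 1024
4^10 = (4^5)^2 = 1024^2 = 1048576
4^20 = (4^10)^2 = 1048576^2 = 1099511627776
4^40 = (4^20)^2 = 1099511627776^2 = 1208925819614629174706176
4^41 = 4 * 4^40 = 4 * 1208925819614629174706176 = 4835703278458516698824704

Result: 4835703278458516698824704
Multiplications needed: 7 (7 lines after 4^1)

4^41 = 4835703278458516698824704. Using exponentiation by squaring, this requires 7 multiplications. The key idea: if the exponent is even, square the half-power; if odd, multiply by the base once.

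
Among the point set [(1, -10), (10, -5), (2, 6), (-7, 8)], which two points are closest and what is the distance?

Computing all pairwise distances among 4 points:

d((1, -10), (10, -5)) = 10.2956
d((1, -10), (2, 6)) = 16.0312
d((1, -10), (-7, 8)) = 19.6977
d((10, -5), (2, 6)) = 13.6015
d((10, -5), (-7, 8)) = 21.4009
d((2, 6), (-7, 8)) = 9.2195 <-- minimum

Closest pair: (2, 6) and (-7, 8) with distance 9.2195

The closest pair is (2, 6) and (-7, 8) with Euclidean distance 9.2195. For 4 points, brute-force pairwise comparison is shown above. For large n, the divide-and-conquer algorithm (sort by x, recurse on halves, check the dividing strip) achieves O(n log n).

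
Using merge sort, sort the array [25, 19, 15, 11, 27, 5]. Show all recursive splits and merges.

Merge sort trace:

Split: [25, 19, 15, 11, 27, 5] -> [25, 19, 15] and [11, 27, 5]
  Split: [25, 19, 15] -> [25] and [19, 15]
    Split: [19, 15] -> [19] and [15]
    Merge: [19] + [15] -> [15, 19]
  Merge: [25] + [15, 19] -> [15, 19, 25]
  Split: [11, 27, 5] -> [11] and [27, 5]
    Split: [27, 5] -> [27] and [5]
    Merge: [27] + [5] -> [5, 27]
  Merge: [11] + [5, 27] -> [5, 11, 27]
Merge: [15, 19, 25] + [5, 11, 27] -> [5, 11, 15, 19, 25, 27]

Final sorted array: [5, 11, 15, 19, 25, 27]

The merge sort proceeds by recursively splitting the array and merging sorted halves.
After all merges, the sorted array is [5, 11, 15, 19, 25, 27].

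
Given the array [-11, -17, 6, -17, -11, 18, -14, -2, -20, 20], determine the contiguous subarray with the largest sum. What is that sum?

Using Kadane's algorithm on [-11, -17, 6, -17, -11, 18, -14, -2, -20, 20]:

Scanning through the array:
Position 1 (value -17): max_ending_here = -17, max_so_far = -11
Position 2 (value 6): max_ending_here = 6, max_so_far = 6
Position 3 (value -17): max_ending_here = -11, max_so_far = 6
Position 4 (value -11): max_ending_here = -11, max_so_far = 6
Position 5 (value 18): max_ending_here = 18, max_so_far = 18
Position 6 (value -14): max_ending_here = 4, max_so_far = 18
Position 7 (value -2): max_ending_here = 2, max_so_far = 18
Position 8 (value -20): max_ending_here = -18, max_so_far = 18
Position 9 (value 20): max_ending_here = 20, max_so_far = 20

Maximum subarray: [20]
Maximum sum: 20

The maximum subarray is [20] with sum 20. This subarray runs from index 9 to index 9.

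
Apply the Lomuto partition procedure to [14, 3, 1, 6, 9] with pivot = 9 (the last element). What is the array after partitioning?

Lomuto partition with pivot = 9:

Initial array: [14, 3, 1, 6, 9]

arr[0]=14 > 9: no swap
arr[1]=3 <= 9: swap with position 0, array becomes [3, 14, 1, 6, 9]
arr[2]=1 <= 9: swap with position 1, array becomes [3, 1, 14, 6, 9]
arr[3]=6 <= 9: swap with position 2, array becomes [3, 1, 6, 14, 9]

Place pivot at position 3: [3, 1, 6, 9, 14]
Pivot position: 3

After partitioning with pivot 9, the array becomes [3, 1, 6, 9, 14]. The pivot is placed at index 3. All elements to the left of the pivot are <= 9, and all elements to the right are > 9.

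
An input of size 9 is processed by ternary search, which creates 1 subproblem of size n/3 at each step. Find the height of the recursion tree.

For divide and conquer with division factor 3:

Problem sizes at each level:
Level 0: 9
Level 1: 3
Level 2: 1

The root is level 0 and the size-1 base case is level 2 (the tree spans levels 0 through 2, i.e. 3 levels counting the root), so the depth is the number of divisions: log_3(9) = 2

The recursion tree depth is log_3(9) = 2. At each level, the problem size is divided by 3, so it takes 2 divisions to reduce to a base case of size 1. The algorithm makes 1 recursive call at each level.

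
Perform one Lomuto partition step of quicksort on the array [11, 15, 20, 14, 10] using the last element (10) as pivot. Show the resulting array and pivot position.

Lomuto partition with pivot = 10:

Initial array: [11, 15, 20, 14, 10]

arr[0]=11 > 10: no swap
arr[1]=15 > 10: no swap
arr[2]=20 > 10: no swap
arr[3]=14 > 10: no swap

Place pivot at position 0: [10, 15, 20, 14, 11]
Pivot position: 0

After partitioning with pivot 10, the array becomes [10, 15, 20, 14, 11]. The pivot is placed at index 0. All elements to the left of the pivot are <= 10, and all elements to the right are > 10.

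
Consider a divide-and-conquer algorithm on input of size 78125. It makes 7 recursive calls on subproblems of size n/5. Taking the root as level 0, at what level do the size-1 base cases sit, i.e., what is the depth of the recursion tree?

For divide and conquer with division factor 5:

Problem sizes at each level:
Level 0: 78125
Level 1: 15625
Level 2: 3125
Level 3: 625
Level 4: 125
Level 5: 25
Level 6: 5
Level 7: 1

The root is level 0 and the size-1 base case is level 7 (the tree spans levels 0 through 7, i.e. 8 levels counting the root), so the depth is the number of divisions: log_5(78125) = 7

The recursion tree depth is log_5(78125) = 7. At each level, the problem size is divided by 5, so it takes 7 divisions to reduce to a base case of size 1. The algorithm makes 7 recursive calls at each level.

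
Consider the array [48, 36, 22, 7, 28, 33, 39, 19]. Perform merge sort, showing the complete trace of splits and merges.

Merge sort trace:

Split: [48, 36, 22, 7, 28, 33, 39, 19] -> [48, 36, 22, 7] and [28, 33, 39, 19]
  Split: [48, 36, 22, 7] -> [48, 36] and [22, 7]
    Split: [48, 36] -> [48] and [36]
    Merge: [48] + [36] -> [36, 48]
    Split: [22, 7] -> [22] and [7]
    Merge: [22] + [7] -> [7, 22]
  Merge: [36, 48] + [7, 22] -> [7, 22, 36, 48]
  Split: [28, 33, 39, 19] -> [28, 33] and [39, 19]
    Split: [28, 33] -> [28] and [33]
    Merge: [28] + [33] -> [28, 33]
    Split: [39, 19] -> [39] and [19]
    Merge: [39] + [19] -> [19, 39]
  Merge: [28, 33] + [19, 39] -> [19, 28, 33, 39]
Merge: [7, 22, 36, 48] + [19, 28, 33, 39] -> [7, 19, 22, 28, 33, 36, 39, 48]

Final sorted array: [7, 19, 22, 28, 33, 36, 39, 48]

The merge sort proceeds by recursively splitting the array and merging sorted halves.
After all merges, the sorted array is [7, 19, 22, 28, 33, 36, 39, 48].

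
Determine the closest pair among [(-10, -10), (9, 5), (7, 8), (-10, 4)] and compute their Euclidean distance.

Computing all pairwise distances among 4 points:

d((-10, -10), (9, 5)) = 24.2074
d((-10, -10), (7, 8)) = 24.7588
d((-10, -10), (-10, 4)) = 14.0
d((9, 5), (7, 8)) = 3.6056 <-- minimum
d((9, 5), (-10, 4)) = 19.0263
d((7, 8), (-10, 4)) = 17.4642

Closest pair: (9, 5) and (7, 8) with distance 3.6056

The closest pair is (9, 5) and (7, 8) with Euclidean distance 3.6056. For 4 points, brute-force pairwise comparison is shown above. For large n, the divide-and-conquer algorithm (sort by x, recurse on halves, check the dividing strip) achieves O(n log n).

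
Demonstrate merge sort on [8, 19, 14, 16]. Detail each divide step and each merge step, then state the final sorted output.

Merge sort trace:

Split: [8, 19, 14, 16] -> [8, 19] and [14, 16]
  Split: [8, 19] -> [8] and [19]
  Merge: [8] + [19] -> [8, 19]
  Split: [14, 16] -> [14] and [16]
  Merge: [14] + [16] -> [14, 16]
Merge: [8, 19] + [14, 16] -> [8, 14, 16, 19]

Final sorted array: [8, 14, 16, 19]

The merge sort proceeds by recursively splitting the array and merging sorted halves.
After all merges, the sorted array is [8, 14, 16, 19].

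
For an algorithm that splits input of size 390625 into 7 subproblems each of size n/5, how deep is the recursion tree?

For divide and conquer with division factor 5:

Problem sizes at each level:
Level 0: 390625
Level 1: 78125
Level 2: 15625
Level 3: 3125
Level 4: 625
Level 5: 125
Level 6: 25
Level 7: 5
Level 8: 1

The root is level 0 and the size-1 base case is level 8 (the tree spans levels 0 through 8, i.e. 9 levels counting the root), so the depth is the number of divisions: log_5(390625) = 8

The recursion tree depth is log_5(390625) = 8. At each level, the problem size is divided by 5, so it takes 8 divisions to reduce to a base case of size 1. The algorithm makes 7 recursive calls at each level.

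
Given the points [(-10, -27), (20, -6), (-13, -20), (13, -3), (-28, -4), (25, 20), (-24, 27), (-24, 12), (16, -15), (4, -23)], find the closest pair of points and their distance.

Computing all pairwise distances among 10 points:

d((-10, -27), (20, -6)) = 36.6197
d((-10, -27), (-13, -20)) = 7.6158 <-- minimum
d((-10, -27), (13, -3)) = 33.2415
d((-10, -27), (-28, -4)) = 29.2062
d((-10, -27), (25, 20)) = 58.6003
d((-10, -27), (-24, 27)) = 55.7853
d((-10, -27), (-24, 12)) = 41.4367
d((-10, -27), (16, -15)) = 28.6356
d((-10, -27), (4, -23)) = 14.5602
d((20, -6), (-13, -20)) = 35.8469
d((20, -6), (13, -3)) = 7.6158 <-- minimum
d((20, -6), (-28, -4)) = 48.0416
d((20, -6), (25, 20)) = 26.4764
d((20, -6), (-24, 27)) = 55.0
d((20, -6), (-24, 12)) = 47.5395
d((20, -6), (16, -15)) = 9.8489
d((20, -6), (4, -23)) = 23.3452
d((-13, -20), (13, -3)) = 31.0644
d((-13, -20), (-28, -4)) = 21.9317
d((-13, -20), (25, 20)) = 55.1725
d((-13, -20), (-24, 27)) = 48.2701
d((-13, -20), (-24, 12)) = 33.8378
d((-13, -20), (16, -15)) = 29.4279
d((-13, -20), (4, -23)) = 17.2627
d((13, -3), (-28, -4)) = 41.0122
d((13, -3), (25, 20)) = 25.9422
d((13, -3), (-24, 27)) = 47.634
d((13, -3), (-24, 12)) = 39.9249
d((13, -3), (16, -15)) = 12.3693
d((13, -3), (4, -23)) = 21.9317
d((-28, -4), (25, 20)) = 58.1808
d((-28, -4), (-24, 27)) = 31.257
d((-28, -4), (-24, 12)) = 16.4924
d((-28, -4), (16, -15)) = 45.3542
d((-28, -4), (4, -23)) = 37.2156
d((25, 20), (-24, 27)) = 49.4975
d((25, 20), (-24, 12)) = 49.6488
d((25, 20), (16, -15)) = 36.1386
d((25, 20), (4, -23)) = 47.8539
d((-24, 27), (-24, 12)) = 15.0
d((-24, 27), (16, -15)) = 58.0
d((-24, 27), (4, -23)) = 57.3062
d((-24, 12), (16, -15)) = 48.2597
d((-24, 12), (4, -23)) = 44.8219
d((16, -15), (4, -23)) = 14.4222

Minimum distance: 7.6158 (tie among 2 pairs: (-10, -27) and (-13, -20); (20, -6) and (13, -3))

The minimum Euclidean distance is 7.6158. There is a tie: 2 pairs achieve this minimum — (-10, -27) and (-13, -20); (20, -6) and (13, -3). Any of these is a valid closest pair. For 10 points, brute-force pairwise comparison is shown above. For large n, the divide-and-conquer algorithm (sort by x, recurse on halves, check the dividing strip) achieves O(n log n).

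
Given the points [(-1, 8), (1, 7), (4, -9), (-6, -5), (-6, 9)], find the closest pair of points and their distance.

Computing all pairwise distances among 5 points:

d((-1, 8), (1, 7)) = 2.2361 <-- minimum
d((-1, 8), (4, -9)) = 17.72
d((-1, 8), (-6, -5)) = 13.9284
d((-1, 8), (-6, 9)) = 5.099
d((1, 7), (4, -9)) = 16.2788
d((1, 7), (-6, -5)) = 13.8924
d((1, 7), (-6, 9)) = 7.2801
d((4, -9), (-6, -5)) = 10.7703
d((4, -9), (-6, 9)) = 20.5913
d((-6, -5), (-6, 9)) = 14.0

Closest pair: (-1, 8) and (1, 7) with distance 2.2361

The closest pair is (-1, 8) and (1, 7) with Euclidean distance 2.2361. For 5 points, brute-force pairwise comparison is shown above. For large n, the divide-and-conquer algorithm (sort by x, recurse on halves, check the dividing strip) achieves O(n log n).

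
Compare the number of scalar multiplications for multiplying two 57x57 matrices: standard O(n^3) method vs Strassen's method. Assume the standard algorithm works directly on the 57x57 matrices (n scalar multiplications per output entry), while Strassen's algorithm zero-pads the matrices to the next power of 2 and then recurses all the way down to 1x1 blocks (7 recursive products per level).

Matrix multiplication for 57x57 matrices:

Strassen's algorithm requires power-of-2 dimensions. Pad 57x57 to 64x64 (next power of 2).

Standard algorithm: 57^3 = 185193 multiplications
Strassen's algorithm: 7^(log2(64)) = 7^6 = 117649 multiplications
Savings: 185193 - 117649 = 67544 multiplications

Standard: 185193 multiplications (57^3). Strassen: 117649 multiplications (7^6, after padding to 64x64). Strassen reduces 8 recursive multiplications to 7 at each level.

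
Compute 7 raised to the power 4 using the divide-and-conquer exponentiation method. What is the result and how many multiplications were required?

Computing 7^4 by squaring (build up from 7^1; each line after the first costs one multiplication):

7^1 = 7
7^2 = (7^1)^2 = 7^2 = 49
7^4 = (7^2)^2 = 49^2 = 2401

Result: 2401
Multiplications needed: 2 (2 lines after 7^1)

7^4 = 2401. Using exponentiation by squaring, this requires 2 multiplications. The key idea: if the exponent is even, square the half-power; if odd, multiply by the base once.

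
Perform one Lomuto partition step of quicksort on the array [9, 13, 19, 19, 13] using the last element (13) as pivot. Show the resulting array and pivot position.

Lomuto partition with pivot = 13:

Initial array: [9, 13, 19, 19, 13]

arr[0]=9 <= 13: swap with position 0, array becomes [9, 13, 19, 19, 13]
arr[1]=13 <= 13: swap with position 1, array becomes [9, 13, 19, 19, 13]
arr[2]=19 > 13: no swap
arr[3]=19 > 13: no swap

Place pivot at position 2: [9, 13, 13, 19, 19]
Pivot position: 2

After partitioning with pivot 13, the array becomes [9, 13, 13, 19, 19]. The pivot is placed at index 2. All elements to the left of the pivot are <= 13, and all elements to the right are > 13.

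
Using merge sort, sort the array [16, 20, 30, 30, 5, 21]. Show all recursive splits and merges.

Merge sort trace:

Split: [16, 20, 30, 30, 5, 21] -> [16, 20, 30] and [30, 5, 21]
  Split: [16, 20, 30] -> [16] and [20, 30]
    Split: [20, 30] -> [20] and [30]
    Merge: [20] + [30] -> [20, 30]
  Merge: [16] + [20, 30] -> [16, 20, 30]
  Split: [30, 5, 21] -> [30] and [5, 21]
    Split: [5, 21] -> [5] and [21]
    Merge: [5] + [21] -> [5, 21]
  Merge: [30] + [5, 21] -> [5, 21, 30]
Merge: [16, 20, 30] + [5, 21, 30] -> [5, 16, 20, 21, 30, 30]

Final sorted array: [5, 16, 20, 21, 30, 30]

The merge sort proceeds by recursively splitting the array and merging sorted halves.
After all merges, the sorted array is [5, 16, 20, 21, 30, 30].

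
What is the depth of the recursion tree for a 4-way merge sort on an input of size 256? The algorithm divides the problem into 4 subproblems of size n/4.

For divide and conquer with division factor 4:

Problem sizes at each level:
Level 0: 256
Level 1: 64
Level 2: 16
Level 3: 4
Level 4: 1

The root is level 0 and the size-1 base case is level 4 (the tree spans levels 0 through 4, i.e. 5 levels counting the root), so the depth is the number of divisions: log_4(256) = 4

The recursion tree depth is log_4(256) = 4. At each level, the problem size is divided by 4, so it takes 4 divisions to reduce to a base case of size 1. The algorithm makes 4 recursive calls at each level.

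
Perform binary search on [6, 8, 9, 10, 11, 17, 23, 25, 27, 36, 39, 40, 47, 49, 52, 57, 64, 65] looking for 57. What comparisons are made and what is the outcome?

Binary search for 57 in [6, 8, 9, 10, 11, 17, 23, 25, 27, 36, 39, 40, 47, 49, 52, 57, 64, 65]:

lo=0, hi=17, mid=8, arr[mid]=27 -> 27 < 57, search right half
lo=9, hi=17, mid=13, arr[mid]=49 -> 49 < 57, search right half
lo=14, hi=17, mid=15, arr[mid]=57 -> Found target at index 15!

Binary search finds 57 at index 15 after 3 comparisons. The search repeatedly halves the search space by comparing with the middle element.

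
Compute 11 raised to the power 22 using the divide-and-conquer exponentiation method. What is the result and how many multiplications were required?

Computing 11^22 by squaring (build up from 11^1; each line after the first costs one multiplication):

11^1 = 11
11^2 = (11^1)^2 = 11^2 = 121
11^4 = (11^2)^2 = 121^2 = 14641
11^5 = 11 * 11^4 = 11 * 14641 = 161051
11^10 = (11^5)^2 = 161051^2 = 25937424601
11^11 = 11 * 11^10 = 11 * 25937424601 = 285311670611
11^22 = (11^11)^2 = 285311670611^2 = 81402749386839761113321

Result: 81402749386839761113321
Multiplications needed: 6 (6 lines after 11^1)

11^22 = 81402749386839761113321. Using exponentiation by squaring, this requires 6 multiplications. The key idea: if the exponent is even, square the half-power; if odd, multiply by the base once.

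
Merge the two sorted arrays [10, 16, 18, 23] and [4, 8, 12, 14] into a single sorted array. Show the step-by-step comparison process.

Merging process:

Compare 10 vs 4: take 4 from right. Merged: [4]
Compare 10 vs 8: take 8 from right. Merged: [4, 8]
Compare 10 vs 12: take 10 from left. Merged: [4, 8, 10]
Compare 16 vs 12: take 12 from right. Merged: [4, 8, 10, 12]
Compare 16 vs 14: take 14 from right. Merged: [4, 8, 10, 12, 14]
Append remaining from left: [16, 18, 23]. Merged: [4, 8, 10, 12, 14, 16, 18, 23]

Final merged array: [4, 8, 10, 12, 14, 16, 18, 23]
Total comparisons: 5

The merged array is [4, 8, 10, 12, 14, 16, 18, 23], requiring 5 comparisons. The merge step runs in O(n) time where n is the total number of elements.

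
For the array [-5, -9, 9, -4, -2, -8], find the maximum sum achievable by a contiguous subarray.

Using Kadane's algorithm on [-5, -9, 9, -4, -2, -8]:

Scanning through the array:
Position 1 (value -9): max_ending_here = -9, max_so_far = -5
Position 2 (value 9): max_ending_here = 9, max_so_far = 9
Position 3 (value -4): max_ending_here = 5, max_so_far = 9
Position 4 (value -2): max_ending_here = 3, max_so_far = 9
Position 5 (value -8): max_ending_here = -5, max_so_far = 9

Maximum subarray: [9]
Maximum sum: 9

The maximum subarray is [9] with sum 9. This subarray runs from index 2 to index 2.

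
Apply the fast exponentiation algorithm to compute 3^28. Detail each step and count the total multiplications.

Computing 3^28 by squaring (build up from 3^1; each line after the first costs one multiplication):

3^1 = 3
3^2 = (3^1)^2 = 3^2 = 9
3^3 = 3 * 3^2 = 3 * 9 = 27
3^6 = (3^3)^2 = 27^2 = 729
3^7 = 3 * 3^6 = 3 * 729 = 2187
3^14 = (3^7)^2 = 2187^2 = 4782969
3^28 = (3^14)^2 = 4782969^2 = 22876792454961

Result: 22876792454961
Multiplications needed: 6 (6 lines after 3^1)

3^28 = 22876792454961. Using exponentiation by squaring, this requires 6 multiplications. The key idea: if the exponent is even, square the half-power; if odd, multiply by the base once.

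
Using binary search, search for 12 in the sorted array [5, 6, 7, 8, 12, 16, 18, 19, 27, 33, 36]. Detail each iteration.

Binary search for 12 in [5, 6, 7, 8, 12, 16, 18, 19, 27, 33, 36]:

lo=0, hi=10, mid=5, arr[mid]=16 -> 16 > 12, search left half
lo=0, hi=4, mid=2, arr[mid]=7 -> 7 < 12, search right half
lo=3, hi=4, mid=3, arr[mid]=8 -> 8 < 12, search right half
lo=4, hi=4, mid=4, arr[mid]=12 -> Found target at index 4!

Binary search finds 12 at index 4 after 4 comparisons. The search repeatedly halves the search space by comparing with the middle element.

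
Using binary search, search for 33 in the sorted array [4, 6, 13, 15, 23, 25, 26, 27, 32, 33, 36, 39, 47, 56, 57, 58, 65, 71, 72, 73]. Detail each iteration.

Binary search for 33 in [4, 6, 13, 15, 23, 25, 26, 27, 32, 33, 36, 39, 47, 56, 57, 58, 65, 71, 72, 73]:

lo=0, hi=19, mid=9, arr[mid]=33 -> Found target at index 9!

Binary search finds 33 at index 9 after 1 comparisons. The search repeatedly halves the search space by comparing with the middle element.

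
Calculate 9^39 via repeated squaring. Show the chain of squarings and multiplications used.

Computing 9^39 by squaring (build up from 9^1; each line after the first costs one multiplication):

9^1 = 9
9^2 = (9^1)^2 = 9^2 = 81
9^4 = (9^2)^2 = 81^2 = 6561
9^8 = (9^4)^2 = 6561^2 = 43046721
9^9 = 9 * 9^8 = 9 * 43046721 = 387420489
9^18 = (9^9)^2 = 387420489^2 = 150094635296999121
9^19 = 9 * 9^18 = 9 * 150094635296999121 = 1350851717672992089
9^38 = (9^19)^2 = 1350851717672992089^2 = 1824800363140073127359051977856583921
9^39 = 9 * 9^38 = 9 * 1824800363140073127359051977856583921 = 16423203268260658146231467800709255289

Result: 16423203268260658146231467800709255289
Multiplications needed: 8 (8 lines after 9^1)

9^39 = 16423203268260658146231467800709255289. Using exponentiation by squaring, this requires 8 multiplications. The key idea: if the exponent is even, square the half-power; if odd, multiply by the base once.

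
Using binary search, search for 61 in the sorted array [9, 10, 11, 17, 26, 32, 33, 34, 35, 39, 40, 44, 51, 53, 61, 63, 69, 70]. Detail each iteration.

Binary search for 61 in [9, 10, 11, 17, 26, 32, 33, 34, 35, 39, 40, 44, 51, 53, 61, 63, 69, 70]:

lo=0, hi=17, mid=8, arr[mid]=35 -> 35 < 61, search right half
lo=9, hi=17, mid=13, arr[mid]=53 -> 53 < 61, search right half
lo=14, hi=17, mid=15, arr[mid]=63 -> 63 > 61, search left half
lo=14, hi=14, mid=14, arr[mid]=61 -> Found target at index 14!

Binary search finds 61 at index 14 after 4 comparisons. The search repeatedly halves the search space by comparing with the middle element.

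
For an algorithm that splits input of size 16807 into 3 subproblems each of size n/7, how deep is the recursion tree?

For divide and conquer with division factor 7:

Problem sizes at each level:
Level 0: 16807
Level 1: 2401
Level 2: 343
Level 3: 49
Level 4: 7
Level 5: 1

The root is level 0 and the size-1 base case is level 5 (the tree spans levels 0 through 5, i.e. 6 levels counting the root), so the depth is the number of divisions: log_7(16807) = 5

The recursion tree depth is log_7(16807) = 5. At each level, the problem size is divided by 7, so it takes 5 divisions to reduce to a base case of size 1. The algorithm makes 3 recursive calls at each level.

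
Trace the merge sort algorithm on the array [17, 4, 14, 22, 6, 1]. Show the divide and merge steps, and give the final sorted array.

Merge sort trace:

Split: [17, 4, 14, 22, 6, 1] -> [17, 4, 14] and [22, 6, 1]
  Split: [17, 4, 14] -> [17] and [4, 14]
    Split: [4, 14] -> [4] and [14]
    Merge: [4] + [14] -> [4, 14]
  Merge: [17] + [4, 14] -> [4, 14, 17]
  Split: [22, 6, 1] -> [22] and [6, 1]
    Split: [6, 1] -> [6] and [1]
    Merge: [6] + [1] -> [1, 6]
  Merge: [22] + [1, 6] -> [1, 6, 22]
Merge: [4, 14, 17] + [1, 6, 22] -> [1, 4, 6, 14, 17, 22]

Final sorted array: [1, 4, 6, 14, 17, 22]

The merge sort proceeds by recursively splitting the array and merging sorted halves.
After all merges, the sorted array is [1, 4, 6, 14, 17, 22].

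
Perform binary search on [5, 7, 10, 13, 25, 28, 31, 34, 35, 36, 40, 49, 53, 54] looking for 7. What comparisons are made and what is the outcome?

Binary search for 7 in [5, 7, 10, 13, 25, 28, 31, 34, 35, 36, 40, 49, 53, 54]:

lo=0, hi=13, mid=6, arr[mid]=31 -> 31 > 7, search left half
lo=0, hi=5, mid=2, arr[mid]=10 -> 10 > 7, search left half
lo=0, hi=1, mid=0, arr[mid]=5 -> 5 < 7, search right half
lo=1, hi=1, mid=1, arr[mid]=7 -> Found target at index 1!

Binary search finds 7 at index 1 after 4 comparisons. The search repeatedly halves the search space by comparing with the middle element.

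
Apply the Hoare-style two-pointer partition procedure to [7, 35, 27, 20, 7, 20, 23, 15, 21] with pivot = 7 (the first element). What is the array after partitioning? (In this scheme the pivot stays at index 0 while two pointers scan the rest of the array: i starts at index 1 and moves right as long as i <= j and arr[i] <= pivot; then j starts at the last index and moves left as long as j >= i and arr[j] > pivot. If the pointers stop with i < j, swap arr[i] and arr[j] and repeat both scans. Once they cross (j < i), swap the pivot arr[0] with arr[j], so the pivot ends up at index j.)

Hoare-style two-pointer partition with pivot = 7:

Initial array: [7, 35, 27, 20, 7, 20, 23, 15, 21]

Pointers start at i = 1, j = 8.
i stops at index 1 (arr[1]=35 > 7), j stops at index 4 (arr[4]=7 <= 7): swap arr[1] and arr[4], array becomes [7, 7, 27, 20, 35, 20, 23, 15, 21]
i ends at 2, j ends at 1: the pointers have crossed (j < i), so scanning stops.

Swap pivot arr[0] with arr[1] to place pivot at position 1: [7, 7, 27, 20, 35, 20, 23, 15, 21]
Pivot position: 1

After partitioning with pivot 7, the array becomes [7, 7, 27, 20, 35, 20, 23, 15, 21]. The pivot is placed at index 1. All elements to the left of the pivot are <= 7, and all elements to the right are > 7.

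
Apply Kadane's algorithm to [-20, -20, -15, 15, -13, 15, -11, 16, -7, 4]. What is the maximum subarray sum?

Using Kadane's algorithm on [-20, -20, -15, 15, -13, 15, -11, 16, -7, 4]:

Scanning through the array:
Position 1 (value -20): max_ending_here = -20, max_so_far = -20
Position 2 (value -15): max_ending_here = -15, max_so_far = -15
Position 3 (value 15): max_ending_here = 15, max_so_far = 15
Position 4 (value -13): max_ending_here = 2, max_so_far = 15
Position 5 (value 15): max_ending_here = 17, max_so_far = 17
Position 6 (value -11): max_ending_here = 6, max_so_far = 17
Position 7 (value 16): max_ending_here = 22, max_so_far = 22
Position 8 (value -7): max_ending_here = 15, max_so_far = 22
Position 9 (value 4): max_ending_here = 19, max_so_far = 22

Maximum subarray: [15, -13, 15, -11, 16]
Maximum sum: 22

The maximum subarray is [15, -13, 15, -11, 16] with sum 22. This subarray runs from index 3 to index 7.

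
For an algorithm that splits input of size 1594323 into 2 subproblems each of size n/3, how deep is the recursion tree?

For divide and conquer with division factor 3:

Problem sizes at each level:
Level 0: 1594323
Level 1: 531441
Level 2: 177147
Level 3: 59049
Level 4: 19683
Level 5: 6561
Level 6: 2187
Level 7: 729
Level 8: 243
Level 9: 81
Level 10: 27
Level 11: 9
Level 12: 3
Level 13: 1

The root is level 0 and the size-1 base case is level 13 (the tree spans levels 0 through 13, i.e. 14 levels counting the root), so the depth is the number of divisions: log_3(1594323) = 13

The recursion tree depth is log_3(1594323) = 13. At each level, the problem size is divided by 3, so it takes 13 divisions to reduce to a base case of size 1. The algorithm makes 2 recursive calls at each level.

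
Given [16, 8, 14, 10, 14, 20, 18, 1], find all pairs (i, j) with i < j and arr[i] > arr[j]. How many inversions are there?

Finding inversions in [16, 8, 14, 10, 14, 20, 18, 1]:

(0, 1): arr[0]=16 > arr[1]=8
(0, 2): arr[0]=16 > arr[2]=14
(0, 3): arr[0]=16 > arr[3]=10
(0, 4): arr[0]=16 > arr[4]=14
(0, 7): arr[0]=16 > arr[7]=1
(1, 7): arr[1]=8 > arr[7]=1
(2, 3): arr[2]=14 > arr[3]=10
(2, 7): arr[2]=14 > arr[7]=1
(3, 7): arr[3]=10 > arr[7]=1
(4, 7): arr[4]=14 > arr[7]=1
(5, 6): arr[5]=20 > arr[6]=18
(5, 7): arr[5]=20 > arr[7]=1
(6, 7): arr[6]=18 > arr[7]=1

Total inversions: 13

The array has 13 inversion(s): (0,1), (0,2), (0,3), (0,4), (0,7), (1,7), (2,3), (2,7), (3,7), (4,7), (5,6), (5,7), (6,7). Each pair (i,j) satisfies i < j and arr[i] > arr[j].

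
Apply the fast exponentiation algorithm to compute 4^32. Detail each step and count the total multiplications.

Computing 4^32 by squaring (build up from 4^1; each line after the first costs one multiplication):

4^1 = 4
4^2 = (4^1)^2 = 4^2 = 16
4^4 = (4^2)^2 = 16^2 = 256
4^8 = (4^4)^2 = 256^2 = 65536
4^16 = (4^8)^2 = 65536^2 = 4294967296
4^32 = (4^16)^2 = 4294967296^2 = 18446744073709551616

Result: 18446744073709551616
Multiplications needed: 5 (5 lines after 4^1)

4^32 = 18446744073709551616. Using exponentiation by squaring, this requires 5 multiplications. The key idea: if the exponent is even, square the half-power; if odd, multiply by the base once.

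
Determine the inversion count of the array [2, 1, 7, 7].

Finding inversions in [2, 1, 7, 7]:

(0, 1): arr[0]=2 > arr[1]=1

Total inversions: 1

The array has 1 inversion(s): (0,1). Each pair (i,j) satisfies i < j and arr[i] > arr[j].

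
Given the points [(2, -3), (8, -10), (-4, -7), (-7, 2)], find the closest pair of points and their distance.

Computing all pairwise distances among 4 points:

d((2, -3), (8, -10)) = 9.2195
d((2, -3), (-4, -7)) = 7.2111 <-- minimum
d((2, -3), (-7, 2)) = 10.2956
d((8, -10), (-4, -7)) = 12.3693
d((8, -10), (-7, 2)) = 19.2094
d((-4, -7), (-7, 2)) = 9.4868

Closest pair: (2, -3) and (-4, -7) with distance 7.2111

The closest pair is (2, -3) and (-4, -7) with Euclidean distance 7.2111. For 4 points, brute-force pairwise comparison is shown above. For large n, the divide-and-conquer algorithm (sort by x, recurse on halves, check the dividing strip) achieves O(n log n).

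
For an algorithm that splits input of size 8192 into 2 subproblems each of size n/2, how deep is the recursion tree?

For divide and conquer with division factor 2:

Problem sizes at each level:
Level 0: 8192
Level 1: 4096
Level 2: 2048
Level 3: 1024
Level 4: 512
Level 5: 256
Level 6: 128
Level 7: 64
Level 8: 32
Level 9: 16
Level 10: 8
Level 11: 4
Level 12: 2
Level 13: 1

The root is level 0 and the size-1 base case is level 13 (the tree spans levels 0 through 13, i.e. 14 levels counting the root), so the depth is the number of divisions: log_2(8192) = 13

The recursion tree depth is log_2(8192) = 13. At each level, the problem size is divided by 2, so it takes 13 divisions to reduce to a base case of size 1. The algorithm makes 2 recursive calls at each level.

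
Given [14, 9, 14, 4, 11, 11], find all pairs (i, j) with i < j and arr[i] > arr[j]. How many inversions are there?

Finding inversions in [14, 9, 14, 4, 11, 11]:

(0, 1): arr[0]=14 > arr[1]=9
(0, 3): arr[0]=14 > arr[3]=4
(0, 4): arr[0]=14 > arr[4]=11
(0, 5): arr[0]=14 > arr[5]=11
(1, 3): arr[1]=9 > arr[3]=4
(2, 3): arr[2]=14 > arr[3]=4
(2, 4): arr[2]=14 > arr[4]=11
(2, 5): arr[2]=14 > arr[5]=11

Total inversions: 8

The array has 8 inversion(s): (0,1), (0,3), (0,4), (0,5), (1,3), (2,3), (2,4), (2,5). Each pair (i,j) satisfies i < j and arr[i] > arr[j].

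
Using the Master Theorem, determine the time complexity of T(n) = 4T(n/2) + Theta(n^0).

Master Theorem for T(n) = 4T(n/2) + O(n^0):

a = 4, b = 2, c = 0
log_b(a) = log_2(4) = 2.0000

Case 1: c = 0 < log_2(4) = 2.0000
T(n) = O(n^(log_2 4)) = O(n^2)

For T(n) = 4T(n/2) + O(n^0): log_2(4) = 2.0000. This is Case 1 of the Master Theorem (c < log_b(a), work dominated by leaves), giving O(n^2).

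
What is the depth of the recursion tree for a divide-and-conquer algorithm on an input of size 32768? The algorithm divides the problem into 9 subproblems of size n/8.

For divide and conquer with division factor 8:

Problem sizes at each level:
Level 0: 32768
Level 1: 4096
Level 2: 512
Level 3: 64
Level 4: 8
Level 5: 1

The root is level 0 and the size-1 base case is level 5 (the tree spans levels 0 through 5, i.e. 6 levels counting the root), so the depth is the number of divisions: log_8(32768) = 5

The recursion tree depth is log_8(32768) = 5. At each level, the problem size is divided by 8, so it takes 5 divisions to reduce to a base case of size 1. The algorithm makes 9 recursive calls at each level.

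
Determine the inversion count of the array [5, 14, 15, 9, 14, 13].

Finding inversions in [5, 14, 15, 9, 14, 13]:

(1, 3): arr[1]=14 > arr[3]=9
(1, 5): arr[1]=14 > arr[5]=13
(2, 3): arr[2]=15 > arr[3]=9
(2, 4): arr[2]=15 > arr[4]=14
(2, 5): arr[2]=15 > arr[5]=13
(4, 5): arr[4]=14 > arr[5]=13

Total inversions: 6

The array has 6 inversion(s): (1,3), (1,5), (2,3), (2,4), (2,5), (4,5). Each pair (i,j) satisfies i < j and arr[i] > arr[j].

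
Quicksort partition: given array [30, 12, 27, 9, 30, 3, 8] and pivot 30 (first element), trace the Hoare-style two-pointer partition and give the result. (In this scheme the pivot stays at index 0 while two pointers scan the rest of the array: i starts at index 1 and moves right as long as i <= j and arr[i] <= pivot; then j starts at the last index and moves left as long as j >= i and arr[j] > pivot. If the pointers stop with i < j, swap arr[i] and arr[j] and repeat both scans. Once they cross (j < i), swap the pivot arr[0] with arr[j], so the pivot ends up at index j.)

Hoare-style two-pointer partition with pivot = 30:

Initial array: [30, 12, 27, 9, 30, 3, 8]

Pointers start at i = 1, j = 6.
i ends at 7, j ends at 6: the pointers have crossed (j < i), so scanning stops.

Swap pivot arr[0] with arr[6] to place pivot at position 6: [8, 12, 27, 9, 30, 3, 30]
Pivot position: 6

After partitioning with pivot 30, the array becomes [8, 12, 27, 9, 30, 3, 30]. The pivot is placed at index 6. All elements to the left of the pivot are <= 30, and all elements to the right are > 30.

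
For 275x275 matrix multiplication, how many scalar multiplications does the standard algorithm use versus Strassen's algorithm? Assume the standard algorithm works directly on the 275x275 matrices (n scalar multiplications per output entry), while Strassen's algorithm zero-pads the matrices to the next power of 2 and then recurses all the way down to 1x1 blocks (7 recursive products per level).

Matrix multiplication for 275x275 matrices:

Strassen's algorithm requires power-of-2 dimensions. Pad 275x275 to 512x512 (next power of 2).

Standard algorithm: 275^3 = 20796875 multiplications
Strassen's algorithm: 7^(log2(512)) = 7^9 = 40353607 multiplications
Difference: 20796875 - 40353607 = -19556732 (Strassen uses MORE here due to padding overhead — for small or just-over-power-of-2 n, padding can outweigh the per-level savings)

Standard: 20796875 multiplications (275^3). Strassen: 40353607 multiplications (7^9, after padding to 512x512). Strassen reduces 8 recursive multiplications to 7 at each level.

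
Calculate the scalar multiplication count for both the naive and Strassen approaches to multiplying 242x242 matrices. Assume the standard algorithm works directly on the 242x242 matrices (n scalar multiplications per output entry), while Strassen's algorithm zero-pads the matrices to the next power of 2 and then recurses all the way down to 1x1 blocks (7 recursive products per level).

Matrix multiplication for 242x242 matrices:

Strassen's algorithm requires power-of-2 dimensions. Pad 242x242 to 256x256 (next power of 2).

Standard algorithm: 242^3 = 14172488 multiplications
Strassen's algorithm: 7^(log2(256)) = 7^8 = 5764801 multiplications
Savings: 14172488 - 5764801 = 8407687 multiplications

Standard: 14172488 multiplications (242^3). Strassen: 5764801 multiplications (7^8, after padding to 256x256). Strassen reduces 8 recursive multiplications to 7 at each level.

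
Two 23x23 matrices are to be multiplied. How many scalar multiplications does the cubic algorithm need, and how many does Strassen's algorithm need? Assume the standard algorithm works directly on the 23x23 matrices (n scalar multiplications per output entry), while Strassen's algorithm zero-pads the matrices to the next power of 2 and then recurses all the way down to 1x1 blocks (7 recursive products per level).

Matrix multiplication for 23x23 matrices:

Strassen's algorithm requires power-of-2 dimensions. Pad 23x23 to 32x32 (next power of 2).

Standard algorithm: 23^3 = 12167 multiplications
Strassen's algorithm: 7^(log2(32)) = 7^5 = 16807 multiplications
Difference: 12167 - 16807 = -4640 (Strassen uses MORE here due to padding overhead — for small or just-over-power-of-2 n, padding can outweigh the per-level savings)

Standard: 12167 multiplications (23^3). Strassen: 16807 multiplications (7^5, after padding to 32x32). Strassen reduces 8 recursive multiplications to 7 at each level.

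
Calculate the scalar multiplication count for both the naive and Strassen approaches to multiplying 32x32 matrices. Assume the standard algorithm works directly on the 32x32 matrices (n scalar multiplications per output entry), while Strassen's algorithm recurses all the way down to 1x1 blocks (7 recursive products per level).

Matrix multiplication for 32x32 matrices:

Standard algorithm: 32^3 = 32768 multiplications
Strassen's algorithm: 7^(log2(32)) = 7^5 = 16807 multiplications
Savings: 32768 - 16807 = 15961 multiplications

Standard: 32768 multiplications (32^3). Strassen: 16807 multiplications (7^5). Strassen reduces 8 recursive multiplications to 7 at each level.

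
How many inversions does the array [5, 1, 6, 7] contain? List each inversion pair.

Finding inversions in [5, 1, 6, 7]:

(0, 1): arr[0]=5 > arr[1]=1

Total inversions: 1

The array has 1 inversion(s): (0,1). Each pair (i,j) satisfies i < j and arr[i] > arr[j].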